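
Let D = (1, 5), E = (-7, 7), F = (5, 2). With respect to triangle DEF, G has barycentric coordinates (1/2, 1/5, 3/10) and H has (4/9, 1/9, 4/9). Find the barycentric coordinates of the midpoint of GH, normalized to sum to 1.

(17/36, 7/45, 67/180)

Since both coordinate triples sum to 1, the midpoint's barycentrics are the componentwise average.
(1/2+4/9)/2 = 17/36; similarly 7/45 and 67/180.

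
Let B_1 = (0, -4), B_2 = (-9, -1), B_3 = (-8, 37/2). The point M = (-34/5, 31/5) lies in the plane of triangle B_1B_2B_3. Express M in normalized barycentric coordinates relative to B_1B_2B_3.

Signed area of the reference triangle: [B_1B_2B_3] = ½·(0·(-1−(37/2)) + (-9)·(37/2−(-4)) + (-8)·(-4−(-1))) = ½·(0 − 405/2 + 24) = -357/4.
[MB_2B_3] = ½·((-34/5)·(-1−(37/2)) + (-9)·(37/2−(31/5)) + (-8)·(31/5−(-1))) = ½·(663/5 − 1107/10 − 288/5) = -357/20, so the B_1-coordinate is (-357/20)/(-357/4) = 1/5.
[B_1MB_3] = ½·(0·(31/5−(37/2)) + (-34/5)·(37/2−(-4)) + (-8)·(-4−(31/5))) = ½·(0 − 153 + 408/5) = -357/10, so the B_2-coordinate is 2/5.
[B_1B_2M] = ½·(0·(-1−(31/5)) + (-9)·(31/5−(-4)) + (-34/5)·(-4−(-1))) = ½·(0 − 459/5 + 102/5) = -357/10, so the B_3-coordinate is 2/5.
Check: 1/5 + 2/5 + 2/5 = 1.

(1/5, 2/5, 2/5)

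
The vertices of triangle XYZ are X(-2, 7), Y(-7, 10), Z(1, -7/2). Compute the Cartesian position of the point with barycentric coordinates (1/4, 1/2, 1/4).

W = (1/4)·X + (1/2)·Y + (1/4)·Z.
x-coordinate: (1/4)·(-2) + (1/2)·(-7) + (1/4)·1 = -15/4.
y-coordinate: (1/4)·7 + (1/2)·10 + (1/4)·(-7/2) = 47/8.

(-15/4, 47/8)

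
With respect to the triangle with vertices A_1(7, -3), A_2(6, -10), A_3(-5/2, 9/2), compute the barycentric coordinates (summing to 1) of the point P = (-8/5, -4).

(-4/5, 1, 4/5)

Signed area of the reference triangle: [A_1A_2A_3] = ½·(7·(-10−(9/2)) + 6·(9/2−(-3)) + (-5/2)·(-3−(-10))) = ½·(-203/2 + 45 − 35/2) = -37.
[PA_2A_3] = ½·((-8/5)·(-10−(9/2)) + 6·(9/2−(-4)) + (-5/2)·(-4−(-10))) = ½·(116/5 + 51 − 15) = 148/5, so the A_1-coordinate is (148/5)/(-37) = -4/5.
[A_1PA_3] = ½·(7·(-4−(9/2)) + (-8/5)·(9/2−(-3)) + (-5/2)·(-3−(-4))) = ½·(-119/2 − 12 − 5/2) = -37, so the A_2-coordinate is 1.
[A_1A_2P] = ½·(7·(-10−(-4)) + 6·(-4−(-3)) + (-8/5)·(-3−(-10))) = ½·(-42 − 6 − 56/5) = -148/5, so the A_3-coordinate is 4/5.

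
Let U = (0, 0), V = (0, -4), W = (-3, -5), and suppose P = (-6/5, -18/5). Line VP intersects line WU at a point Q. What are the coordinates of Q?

Barycentric coordinates of P with respect to UVW: (1/5, 2/5, 2/5).
On side WU the V-coordinate is zero; dropping P's V-weight 2/5 and renormalizing the remaining 2/5 : 1/5 gives weights 2/3, 1/3 on W, U.
Q = (2/3)·(-3, -5) + (1/3)·(0, 0) = (-2, -10/3).

(-2, -10/3)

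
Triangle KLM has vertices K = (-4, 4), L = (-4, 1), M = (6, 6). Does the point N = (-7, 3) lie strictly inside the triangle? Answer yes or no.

Barycentric coordinates of N: (7/6, 2/15, -3/10).
The three coordinates are positive, positive, negative; a point is interior exactly when all three are positive.

no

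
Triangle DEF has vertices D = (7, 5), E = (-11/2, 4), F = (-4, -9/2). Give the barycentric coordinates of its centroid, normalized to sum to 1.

The centroid is the average of the vertices, so each weight is 1/3.

(1/3, 1/3, 1/3)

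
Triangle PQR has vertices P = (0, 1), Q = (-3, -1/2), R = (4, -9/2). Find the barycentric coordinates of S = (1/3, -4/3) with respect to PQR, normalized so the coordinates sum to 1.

Signed area of the reference triangle: [PQR] = ½·(0·(-1/2−(-9/2)) + (-3)·(-9/2−1) + 4·(1−(-1/2))) = ½·(0 + 33/2 + 6) = 45/4.
[SQR] = ½·((1/3)·(-1/2−(-9/2)) + (-3)·(-9/2−(-4/3)) + 4·(-4/3−(-1/2))) = ½·(4/3 + 19/2 − 10/3) = 15/4, so the P-coordinate is (15/4)/(45/4) = 1/3.
[PSR] = ½·(0·(-4/3−(-9/2)) + (1/3)·(-9/2−1) + 4·(1−(-4/3))) = ½·(0 − 11/6 + 28/3) = 15/4, so the Q-coordinate is 1/3.
[PQS] = ½·(0·(-1/2−(-4/3)) + (-3)·(-4/3−1) + (1/3)·(1−(-1/2))) = ½·(0 + 7 + 1/2) = 15/4, so the R-coordinate is 1/3.
Check: 1/3 + 1/3 + 1/3 = 1.

(1/3, 1/3, 1/3)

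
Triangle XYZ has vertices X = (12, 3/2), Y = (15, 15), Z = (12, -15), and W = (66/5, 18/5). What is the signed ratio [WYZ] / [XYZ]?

2/5

[XYZ] = ½·(12·(15−(-15)) + 15·(-15−(3/2)) + 12·(3/2−15)) = ½·(360 − 495/2 − 162) = -99/4.
[WYZ] = ½·((66/5)·(15−(-15)) + 15·(-15−(18/5)) + 12·(18/5−15)) = ½·(396 − 279 − 684/5) = -99/10, so the ratio is (-99/10)/(-99/4) = 2/5.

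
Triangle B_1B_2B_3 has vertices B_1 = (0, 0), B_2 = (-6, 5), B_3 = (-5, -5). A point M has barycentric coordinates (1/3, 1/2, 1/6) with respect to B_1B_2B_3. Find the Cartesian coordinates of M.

M = (1/3)·B_1 + (1/2)·B_2 + (1/6)·B_3.
x-coordinate: (1/3)·0 + (1/2)·(-6) + (1/6)·(-5) = -23/6.
y-coordinate: (1/3)·0 + (1/2)·5 + (1/6)·(-5) = 5/3.

(-23/6, 5/3)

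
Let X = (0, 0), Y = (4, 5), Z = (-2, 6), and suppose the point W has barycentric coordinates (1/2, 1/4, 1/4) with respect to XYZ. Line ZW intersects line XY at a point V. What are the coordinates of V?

(4/3, 5/3)

Line ZW meets XY where the Z-coordinate vanishes; zeroing W's Z-weight and renormalizing leaves X, Y-weights 1/2 : 1/4 → (2/3, 1/3).
So V = (2/3)·X + (1/3)·Y = (4/3, 5/3).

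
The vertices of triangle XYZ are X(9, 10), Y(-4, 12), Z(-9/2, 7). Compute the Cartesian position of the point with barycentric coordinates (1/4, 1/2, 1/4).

W = (1/4)·X + (1/2)·Y + (1/4)·Z.
x-coordinate: (1/4)·9 + (1/2)·(-4) + (1/4)·(-9/2) = -7/8.
y-coordinate: (1/4)·10 + (1/2)·12 + (1/4)·7 = 41/4.

(-7/8, 41/4)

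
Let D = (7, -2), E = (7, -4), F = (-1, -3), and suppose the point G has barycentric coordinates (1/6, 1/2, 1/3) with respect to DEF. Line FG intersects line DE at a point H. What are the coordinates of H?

(7, -7/2)

Line FG meets DE where the F-coordinate vanishes; zeroing G's F-weight and renormalizing leaves D, E-weights 1/6 : 1/2 → (1/4, 3/4).
So H = (1/4)·D + (3/4)·E = (7, -7/2).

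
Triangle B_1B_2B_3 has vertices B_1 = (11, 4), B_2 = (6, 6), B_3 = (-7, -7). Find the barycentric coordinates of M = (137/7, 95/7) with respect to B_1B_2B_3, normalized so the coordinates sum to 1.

Signed area of the reference triangle: [B_1B_2B_3] = ½·(11·(6−(-7)) + 6·(-7−4) + (-7)·(4−6)) = ½·(143 − 66 + 14) = 91/2.
[MB_2B_3] = ½·((137/7)·(6−(-7)) + 6·(-7−(95/7)) + (-7)·(95/7−6)) = ½·(1781/7 − 864/7 − 53) = 39, so the B_1-coordinate is 39/(91/2) = 6/7.
[B_1MB_3] = ½·(11·(95/7−(-7)) + (137/7)·(-7−4) + (-7)·(4−(95/7))) = ½·(1584/7 − 1507/7 + 67) = 39, so the B_2-coordinate is 6/7.
[B_1B_2M] = ½·(11·(6−(95/7)) + 6·(95/7−4) + (137/7)·(4−6)) = ½·(-583/7 + 402/7 − 274/7) = -65/2, so the B_3-coordinate is -5/7.

(6/7, 6/7, -5/7)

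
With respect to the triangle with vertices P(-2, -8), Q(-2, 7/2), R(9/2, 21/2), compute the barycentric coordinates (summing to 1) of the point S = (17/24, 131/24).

(1/12, 1/2, 5/12)

Signed area of the reference triangle: [PQR] = ½·((-2)·(7/2−(21/2)) + (-2)·(21/2−(-8)) + (9/2)·(-8−(7/2))) = ½·(14 − 37 − 207/4) = -299/8.
[SQR] = ½·((17/24)·(7/2−(21/2)) + (-2)·(21/2−(131/24)) + (9/2)·(131/24−(7/2))) = ½·(-119/24 − 121/12 + 141/16) = -299/96, so the P-coordinate is (-299/96)/(-299/8) = 1/12.
[PSR] = ½·((-2)·(131/24−(21/2)) + (17/24)·(21/2−(-8)) + (9/2)·(-8−(131/24))) = ½·(121/12 + 629/48 − 969/16) = -299/16, so the Q-coordinate is 1/2.
[PQS] = ½·((-2)·(7/2−(131/24)) + (-2)·(131/24−(-8)) + (17/24)·(-8−(7/2))) = ½·(47/12 − 323/12 − 391/48) = -1495/96, so the R-coordinate is 5/12.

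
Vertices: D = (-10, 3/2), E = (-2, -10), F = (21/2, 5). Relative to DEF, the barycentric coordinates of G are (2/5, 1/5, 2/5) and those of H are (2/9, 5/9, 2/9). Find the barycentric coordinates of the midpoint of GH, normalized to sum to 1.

(14/45, 17/45, 14/45)

Since both coordinate triples sum to 1, the midpoint's barycentrics are the componentwise average.
(2/5+2/9)/2 = 14/45; similarly 17/45 and 14/45.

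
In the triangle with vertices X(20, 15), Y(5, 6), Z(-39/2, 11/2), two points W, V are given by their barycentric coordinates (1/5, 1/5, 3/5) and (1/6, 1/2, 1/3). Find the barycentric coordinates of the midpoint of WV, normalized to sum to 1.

Since both coordinate triples sum to 1, the midpoint's barycentrics are the componentwise average.
(1/5+1/6)/2 = 11/60; similarly 7/20 and 7/15.

(11/60, 7/20, 7/15)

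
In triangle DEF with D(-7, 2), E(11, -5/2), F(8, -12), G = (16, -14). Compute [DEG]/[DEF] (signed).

[DEF] = ½·((-7)·(-5/2−(-12)) + 11·(-12−2) + 8·(2−(-5/2))) = ½·(-133/2 − 154 + 36) = -369/4.
[DEG] = ½·((-7)·(-5/2−(-14)) + 11·(-14−2) + 16·(2−(-5/2))) = ½·(-161/2 − 176 + 72) = -369/4, so the ratio is (-369/4)/(-369/4) = 1.

1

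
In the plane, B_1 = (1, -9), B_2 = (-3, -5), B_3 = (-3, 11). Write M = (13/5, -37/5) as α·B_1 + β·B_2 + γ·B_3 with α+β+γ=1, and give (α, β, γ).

(7/5, -3/5, 1/5)

Signed area of the reference triangle: [B_1B_2B_3] = ½·(1·(-5−11) + (-3)·(11−(-9)) + (-3)·(-9−(-5))) = ½·(-16 − 60 + 12) = -32.
[MB_2B_3] = ½·((13/5)·(-5−11) + (-3)·(11−(-37/5)) + (-3)·(-37/5−(-5))) = ½·(-208/5 − 276/5 + 36/5) = -224/5, so the B_1-coordinate is (-224/5)/(-32) = 7/5.
[B_1MB_3] = ½·(1·(-37/5−11) + (13/5)·(11−(-9)) + (-3)·(-9−(-37/5))) = ½·(-92/5 + 52 + 24/5) = 96/5, so the B_2-coordinate is -3/5.
[B_1B_2M] = ½·(1·(-5−(-37/5)) + (-3)·(-37/5−(-9)) + (13/5)·(-9−(-5))) = ½·(12/5 − 24/5 − 52/5) = -32/5, so the B_3-coordinate is 1/5.
Check: 7/5 − 3/5 + 1/5 = 1.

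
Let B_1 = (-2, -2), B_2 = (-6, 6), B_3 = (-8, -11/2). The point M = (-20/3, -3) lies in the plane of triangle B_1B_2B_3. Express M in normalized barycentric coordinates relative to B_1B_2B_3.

(1/6, 1/6, 2/3)

Signed area of the reference triangle: [B_1B_2B_3] = ½·((-2)·(6−(-11/2)) + (-6)·(-11/2−(-2)) + (-8)·(-2−6)) = ½·(-23 + 21 + 64) = 31.
[MB_2B_3] = ½·((-20/3)·(6−(-11/2)) + (-6)·(-11/2−(-3)) + (-8)·(-3−6)) = ½·(-230/3 + 15 + 72) = 31/6, so the B_1-coordinate is (31/6)/31 = 1/6.
[B_1MB_3] = ½·((-2)·(-3−(-11/2)) + (-20/3)·(-11/2−(-2)) + (-8)·(-2−(-3))) = ½·(-5 + 70/3 − 8) = 31/6, so the B_2-coordinate is 1/6.
[B_1B_2M] = ½·((-2)·(6−(-3)) + (-6)·(-3−(-2)) + (-20/3)·(-2−6)) = ½·(-18 + 6 + 160/3) = 62/3, so the B_3-coordinate is 2/3.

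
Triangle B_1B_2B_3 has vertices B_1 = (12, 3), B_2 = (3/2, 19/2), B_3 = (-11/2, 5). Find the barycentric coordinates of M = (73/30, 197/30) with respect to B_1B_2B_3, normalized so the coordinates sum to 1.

(4/15, 7/15, 4/15)

Signed area of the reference triangle: [B_1B_2B_3] = ½·(12·(19/2−5) + (3/2)·(5−3) + (-11/2)·(3−(19/2))) = ½·(54 + 3 + 143/4) = 371/8.
[MB_2B_3] = ½·((73/30)·(19/2−5) + (3/2)·(5−(197/30)) + (-11/2)·(197/30−(19/2))) = ½·(219/20 − 47/20 + 242/15) = 371/30, so the B_1-coordinate is (371/30)/(371/8) = 4/15.
[B_1MB_3] = ½·(12·(197/30−5) + (73/30)·(5−3) + (-11/2)·(3−(197/30))) = ½·(94/5 + 73/15 + 1177/60) = 2597/120, so the B_2-coordinate is 7/15.
[B_1B_2M] = ½·(12·(19/2−(197/30)) + (3/2)·(197/30−3) + (73/30)·(3−(19/2))) = ½·(176/5 + 107/20 − 949/60) = 371/30, so the B_3-coordinate is 4/15.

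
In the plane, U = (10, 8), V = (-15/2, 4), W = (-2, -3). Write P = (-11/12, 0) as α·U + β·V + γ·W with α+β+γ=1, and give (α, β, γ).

Signed area of the reference triangle: [UVW] = ½·(10·(4−(-3)) + (-15/2)·(-3−8) + (-2)·(8−4)) = ½·(70 + 165/2 − 8) = 289/4.
[PVW] = ½·((-11/12)·(4−(-3)) + (-15/2)·(-3−0) + (-2)·(0−4)) = ½·(-77/12 + 45/2 + 8) = 289/24, so the U-coordinate is (289/24)/(289/4) = 1/6.
[UPW] = ½·(10·(0−(-3)) + (-11/12)·(-3−8) + (-2)·(8−0)) = ½·(30 + 121/12 − 16) = 289/24, so the V-coordinate is 1/6.
[UVP] = ½·(10·(4−0) + (-15/2)·(0−8) + (-11/12)·(8−4)) = ½·(40 + 60 − 11/3) = 289/6, so the W-coordinate is 2/3.

(1/6, 1/6, 2/3)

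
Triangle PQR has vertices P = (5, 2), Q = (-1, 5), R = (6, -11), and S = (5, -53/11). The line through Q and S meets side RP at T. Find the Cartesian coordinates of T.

Barycentric coordinates of S with respect to PQR: (4/11, 1/11, 6/11).
On side RP the Q-coordinate is zero; dropping S's Q-weight 1/11 and renormalizing the remaining 6/11 : 4/11 gives weights 3/5, 2/5 on R, P.
T = (3/5)·(6, -11) + (2/5)·(5, 2) = (28/5, -29/5).

(28/5, -29/5)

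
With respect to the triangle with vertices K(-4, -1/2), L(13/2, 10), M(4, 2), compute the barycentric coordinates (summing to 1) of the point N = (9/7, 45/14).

Signed area of the reference triangle: [KLM] = ½·((-4)·(10−2) + (13/2)·(2−(-1/2)) + 4·(-1/2−10)) = ½·(-32 + 65/4 − 42) = -231/8.
[NLM] = ½·((9/7)·(10−2) + (13/2)·(2−(45/14)) + 4·(45/14−10)) = ½·(72/7 − 221/28 − 190/7) = -99/8, so the K-coordinate is (-99/8)/(-231/8) = 3/7.
[KNM] = ½·((-4)·(45/14−2) + (9/7)·(2−(-1/2)) + 4·(-1/2−(45/14))) = ½·(-34/7 + 45/14 − 104/7) = -33/4, so the L-coordinate is 2/7.
[KLN] = ½·((-4)·(10−(45/14)) + (13/2)·(45/14−(-1/2)) + (9/7)·(-1/2−10)) = ½·(-190/7 + 169/7 − 27/2) = -33/4, so the M-coordinate is 2/7.

(3/7, 2/7, 2/7)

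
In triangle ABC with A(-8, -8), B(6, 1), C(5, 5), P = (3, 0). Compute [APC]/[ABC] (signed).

[ABC] = ½·((-8)·(1−5) + 6·(5−(-8)) + 5·(-8−1)) = ½·(32 + 78 − 45) = 65/2.
[APC] = ½·((-8)·(0−5) + 3·(5−(-8)) + 5·(-8−0)) = ½·(40 + 39 − 40) = 39/2, so the ratio is (39/2)/(65/2) = 3/5.

3/5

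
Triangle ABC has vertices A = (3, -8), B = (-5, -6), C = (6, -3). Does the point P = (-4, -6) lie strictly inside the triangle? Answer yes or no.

Barycentric coordinates of P: (3/46, 41/46, 1/23).
The three coordinates are positive, positive, positive; a point is interior exactly when all three are positive.

yes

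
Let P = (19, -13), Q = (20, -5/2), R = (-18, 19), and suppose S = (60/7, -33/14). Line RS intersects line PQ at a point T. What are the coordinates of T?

(96/5, -109/10)

Barycentric coordinates of S with respect to PQR: (4/7, 1/7, 2/7).
On side PQ the R-coordinate is zero; dropping S's R-weight 2/7 and renormalizing the remaining 4/7 : 1/7 gives weights 4/5, 1/5 on P, Q.
T = (4/5)·(19, -13) + (1/5)·(20, -5/2) = (96/5, -109/10).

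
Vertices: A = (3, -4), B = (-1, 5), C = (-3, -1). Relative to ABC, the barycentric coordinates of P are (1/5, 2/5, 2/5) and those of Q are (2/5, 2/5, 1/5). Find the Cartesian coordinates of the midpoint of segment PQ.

(-2/5, 1/2)

Barycentric coordinates of the midpoint are the average: (3/10, 2/5, 3/10).
Converting: (3/10)·A + (2/5)·B + (3/10)·C = (-2/5, 1/2).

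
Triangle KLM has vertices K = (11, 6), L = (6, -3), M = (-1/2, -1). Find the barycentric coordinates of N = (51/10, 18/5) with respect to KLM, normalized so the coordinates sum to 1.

Signed area of the reference triangle: [KLM] = ½·(11·(-3−(-1)) + 6·(-1−6) + (-1/2)·(6−(-3))) = ½·(-22 − 42 − 9/2) = -137/4.
[NLM] = ½·((51/10)·(-3−(-1)) + 6·(-1−(18/5)) + (-1/2)·(18/5−(-3))) = ½·(-51/5 − 138/5 − 33/10) = -411/20, so the K-coordinate is (-411/20)/(-137/4) = 3/5.
[KNM] = ½·(11·(18/5−(-1)) + (51/10)·(-1−6) + (-1/2)·(6−(18/5))) = ½·(253/5 − 357/10 − 6/5) = 137/20, so the L-coordinate is -1/5.
[KLN] = ½·(11·(-3−(18/5)) + 6·(18/5−6) + (51/10)·(6−(-3))) = ½·(-363/5 − 72/5 + 459/10) = -411/20, so the M-coordinate is 3/5.
Check: 3/5 − 1/5 + 3/5 = 1.

(3/5, -1/5, 3/5)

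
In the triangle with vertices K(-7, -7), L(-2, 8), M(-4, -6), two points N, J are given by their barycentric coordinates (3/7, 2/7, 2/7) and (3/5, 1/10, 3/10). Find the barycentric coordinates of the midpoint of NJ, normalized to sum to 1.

Since both coordinate triples sum to 1, the midpoint's barycentrics are the componentwise average.
(3/7+3/5)/2 = 18/35; similarly 27/140 and 41/140.

(18/35, 27/140, 41/140)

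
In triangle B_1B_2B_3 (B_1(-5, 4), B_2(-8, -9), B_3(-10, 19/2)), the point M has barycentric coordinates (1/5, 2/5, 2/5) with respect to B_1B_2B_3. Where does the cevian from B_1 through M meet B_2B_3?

(-9, 1/4)

Line B_1M meets B_2B_3 where the B_1-coordinate vanishes; zeroing M's B_1-weight and renormalizing leaves B_2, B_3-weights 2/5 : 2/5 → (1/2, 1/2).
So N = (1/2)·B_2 + (1/2)·B_3 = (-9, 1/4).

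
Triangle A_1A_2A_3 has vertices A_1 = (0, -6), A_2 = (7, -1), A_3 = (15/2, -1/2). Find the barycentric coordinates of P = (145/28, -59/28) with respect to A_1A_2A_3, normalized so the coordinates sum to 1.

(5/14, -5/7, 19/14)

Signed area of the reference triangle: [A_1A_2A_3] = ½·(0·(-1−(-1/2)) + 7·(-1/2−(-6)) + (15/2)·(-6−(-1))) = ½·(0 + 77/2 − 75/2) = 1/2.
[PA_2A_3] = ½·((145/28)·(-1−(-1/2)) + 7·(-1/2−(-59/28)) + (15/2)·(-59/28−(-1))) = ½·(-145/56 + 45/4 − 465/56) = 5/28, so the A_1-coordinate is (5/28)/(1/2) = 5/14.
[A_1PA_3] = ½·(0·(-59/28−(-1/2)) + (145/28)·(-1/2−(-6)) + (15/2)·(-6−(-59/28))) = ½·(0 + 1595/56 − 1635/56) = -5/14, so the A_2-coordinate is -5/7.
[A_1A_2P] = ½·(0·(-1−(-59/28)) + 7·(-59/28−(-6)) + (145/28)·(-6−(-1))) = ½·(0 + 109/4 − 725/28) = 19/28, so the A_3-coordinate is 19/14.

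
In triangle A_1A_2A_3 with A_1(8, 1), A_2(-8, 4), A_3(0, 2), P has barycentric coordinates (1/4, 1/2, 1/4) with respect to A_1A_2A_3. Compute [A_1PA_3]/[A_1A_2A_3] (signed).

1/2

The signed ratio [A_1PA_3]/[A_1A_2A_3] equals the barycentric coordinate of P at vertex A_2, which is 1/2.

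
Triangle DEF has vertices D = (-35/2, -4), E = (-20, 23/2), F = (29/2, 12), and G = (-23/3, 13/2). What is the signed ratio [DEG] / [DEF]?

1/3

[DEF] = ½·((-35/2)·(23/2−12) + (-20)·(12−(-4)) + (29/2)·(-4−(23/2))) = ½·(35/4 − 320 − 899/4) = -268.
[DEG] = ½·((-35/2)·(23/2−(13/2)) + (-20)·(13/2−(-4)) + (-23/3)·(-4−(23/2))) = ½·(-175/2 − 210 + 713/6) = -268/3, so the ratio is (-268/3)/(-268) = 1/3.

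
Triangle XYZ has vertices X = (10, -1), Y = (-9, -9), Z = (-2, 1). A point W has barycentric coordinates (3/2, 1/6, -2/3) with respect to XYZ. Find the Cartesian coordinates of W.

(89/6, -11/3)

W = (3/2)·X + (1/6)·Y + (-2/3)·Z.
x-coordinate: (3/2)·10 + (1/6)·(-9) + (-2/3)·(-2) = 89/6.
y-coordinate: (3/2)·(-1) + (1/6)·(-9) + (-2/3)·1 = -11/3.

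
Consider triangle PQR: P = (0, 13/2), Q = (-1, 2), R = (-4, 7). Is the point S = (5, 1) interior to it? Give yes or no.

Barycentric coordinates of S: (54/37, 39/37, -56/37).
The three coordinates are positive, positive, negative; a point is interior exactly when all three are positive.

no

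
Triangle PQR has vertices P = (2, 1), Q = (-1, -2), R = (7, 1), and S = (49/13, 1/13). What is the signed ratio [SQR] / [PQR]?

[PQR] = ½·(2·(-2−1) + (-1)·(1−1) + 7·(1−(-2))) = ½·(-6 + 0 + 21) = 15/2.
[SQR] = ½·((49/13)·(-2−1) + (-1)·(1−(1/13)) + 7·(1/13−(-2))) = ½·(-147/13 − 12/13 + 189/13) = 15/13, so the ratio is (15/13)/(15/2) = 2/13.

2/13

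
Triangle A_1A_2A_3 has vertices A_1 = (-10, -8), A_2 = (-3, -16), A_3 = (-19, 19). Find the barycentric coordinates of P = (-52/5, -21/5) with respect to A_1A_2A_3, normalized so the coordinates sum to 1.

Signed area of the reference triangle: [A_1A_2A_3] = ½·((-10)·(-16−19) + (-3)·(19−(-8)) + (-19)·(-8−(-16))) = ½·(350 − 81 − 152) = 117/2.
[PA_2A_3] = ½·((-52/5)·(-16−19) + (-3)·(19−(-21/5)) + (-19)·(-21/5−(-16))) = ½·(364 − 348/5 − 1121/5) = 351/10, so the A_1-coordinate is (351/10)/(117/2) = 3/5.
[A_1PA_3] = ½·((-10)·(-21/5−19) + (-52/5)·(19−(-8)) + (-19)·(-8−(-21/5))) = ½·(232 − 1404/5 + 361/5) = 117/10, so the A_2-coordinate is 1/5.
[A_1A_2P] = ½·((-10)·(-16−(-21/5)) + (-3)·(-21/5−(-8)) + (-52/5)·(-8−(-16))) = ½·(118 − 57/5 − 416/5) = 117/10, so the A_3-coordinate is 1/5.

(3/5, 1/5, 1/5)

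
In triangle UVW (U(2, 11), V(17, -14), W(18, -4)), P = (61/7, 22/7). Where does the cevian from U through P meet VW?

(53/3, -22/3)

Barycentric coordinates of P with respect to UVW: (4/7, 1/7, 2/7).
On side VW the U-coordinate is zero; dropping P's U-weight 4/7 and renormalizing the remaining 1/7 : 2/7 gives weights 1/3, 2/3 on V, W.
Q = (1/3)·(17, -14) + (2/3)·(18, -4) = (53/3, -22/3).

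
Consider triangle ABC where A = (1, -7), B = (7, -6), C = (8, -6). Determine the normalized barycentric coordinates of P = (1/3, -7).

(1, 2/3, -2/3)

Signed area of the reference triangle: [ABC] = ½·(1·(-6−(-6)) + 7·(-6−(-7)) + 8·(-7−(-6))) = ½·(0 + 7 − 8) = -1/2.
[PBC] = ½·((1/3)·(-6−(-6)) + 7·(-6−(-7)) + 8·(-7−(-6))) = ½·(0 + 7 − 8) = -1/2, so the A-coordinate is (-1/2)/(-1/2) = 1.
[APC] = ½·(1·(-7−(-6)) + (1/3)·(-6−(-7)) + 8·(-7−(-7))) = ½·(-1 + 1/3 + 0) = -1/3, so the B-coordinate is 2/3.
[ABP] = ½·(1·(-6−(-7)) + 7·(-7−(-7)) + (1/3)·(-7−(-6))) = ½·(1 + 0 − 1/3) = 1/3, so the C-coordinate is -2/3.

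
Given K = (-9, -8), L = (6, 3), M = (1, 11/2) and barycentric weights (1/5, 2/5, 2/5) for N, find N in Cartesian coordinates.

N = (1/5)·K + (2/5)·L + (2/5)·M.
x-coordinate: (1/5)·(-9) + (2/5)·6 + (2/5)·1 = 1.
y-coordinate: (1/5)·(-8) + (2/5)·3 + (2/5)·(11/2) = 9/5.

(1, 9/5)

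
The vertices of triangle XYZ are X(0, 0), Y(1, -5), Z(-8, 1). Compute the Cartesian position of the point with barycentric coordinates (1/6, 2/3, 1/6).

(-2/3, -19/6)

W = (1/6)·X + (2/3)·Y + (1/6)·Z.
x-coordinate: (1/6)·0 + (2/3)·1 + (1/6)·(-8) = -2/3.
y-coordinate: (1/6)·0 + (2/3)·(-5) + (1/6)·1 = -19/6.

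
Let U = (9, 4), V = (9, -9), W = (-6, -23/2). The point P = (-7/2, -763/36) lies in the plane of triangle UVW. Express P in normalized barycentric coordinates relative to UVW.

(-7/9, 17/18, 5/6)

Signed area of the reference triangle: [UVW] = ½·(9·(-9−(-23/2)) + 9·(-23/2−4) + (-6)·(4−(-9))) = ½·(45/2 − 279/2 − 78) = -195/2.
[PVW] = ½·((-7/2)·(-9−(-23/2)) + 9·(-23/2−(-763/36)) + (-6)·(-763/36−(-9))) = ½·(-35/4 + 349/4 + 439/6) = 455/6, so the U-coordinate is (455/6)/(-195/2) = -7/9.
[UPW] = ½·(9·(-763/36−(-23/2)) + (-7/2)·(-23/2−4) + (-6)·(4−(-763/36))) = ½·(-349/4 + 217/4 − 907/6) = -1105/12, so the V-coordinate is 17/18.
[UVP] = ½·(9·(-9−(-763/36)) + 9·(-763/36−4) + (-7/2)·(4−(-9))) = ½·(439/4 − 907/4 − 91/2) = -325/4, so the W-coordinate is 5/6.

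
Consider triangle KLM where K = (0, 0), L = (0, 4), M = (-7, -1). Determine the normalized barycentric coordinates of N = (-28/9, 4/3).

(1/9, 4/9, 4/9)

Signed area of the reference triangle: [KLM] = ½·(0·(4−(-1)) + 0·(-1−0) + (-7)·(0−4)) = ½·(0 + 0 + 28) = 14.
[NLM] = ½·((-28/9)·(4−(-1)) + 0·(-1−(4/3)) + (-7)·(4/3−4)) = ½·(-140/9 + 0 + 56/3) = 14/9, so the K-coordinate is (14/9)/14 = 1/9.
[KNM] = ½·(0·(4/3−(-1)) + (-28/9)·(-1−0) + (-7)·(0−(4/3))) = ½·(0 + 28/9 + 28/3) = 56/9, so the L-coordinate is 4/9.
[KLN] = ½·(0·(4−(4/3)) + 0·(4/3−0) + (-28/9)·(0−4)) = ½·(0 + 0 + 112/9) = 56/9, so the M-coordinate is 4/9.
Check: 1/9 + 4/9 + 4/9 = 1.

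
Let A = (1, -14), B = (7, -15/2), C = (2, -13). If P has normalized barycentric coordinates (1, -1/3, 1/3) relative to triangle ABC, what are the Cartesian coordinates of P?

(-2/3, -95/6)

P = 1·A + (-1/3)·B + (1/3)·C.
x-coordinate: 1·1 + (-1/3)·7 + (1/3)·2 = -2/3.
y-coordinate: 1·(-14) + (-1/3)·(-15/2) + (1/3)·(-13) = -95/6.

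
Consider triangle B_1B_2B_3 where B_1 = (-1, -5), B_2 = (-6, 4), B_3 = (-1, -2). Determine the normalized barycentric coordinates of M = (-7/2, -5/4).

(3/4, 1/2, -1/4)

Signed area of the reference triangle: [B_1B_2B_3] = ½·((-1)·(4−(-2)) + (-6)·(-2−(-5)) + (-1)·(-5−4)) = ½·(-6 − 18 + 9) = -15/2.
[MB_2B_3] = ½·((-7/2)·(4−(-2)) + (-6)·(-2−(-5/4)) + (-1)·(-5/4−4)) = ½·(-21 + 9/2 + 21/4) = -45/8, so the B_1-coordinate is (-45/8)/(-15/2) = 3/4.
[B_1MB_3] = ½·((-1)·(-5/4−(-2)) + (-7/2)·(-2−(-5)) + (-1)·(-5−(-5/4))) = ½·(-3/4 − 21/2 + 15/4) = -15/4, so the B_2-coordinate is 1/2.
[B_1B_2M] = ½·((-1)·(4−(-5/4)) + (-6)·(-5/4−(-5)) + (-7/2)·(-5−4)) = ½·(-21/4 − 45/2 + 63/2) = 15/8, so the B_3-coordinate is -1/4.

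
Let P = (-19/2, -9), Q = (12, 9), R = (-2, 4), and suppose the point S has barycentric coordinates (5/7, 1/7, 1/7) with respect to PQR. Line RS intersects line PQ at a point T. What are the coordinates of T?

(-71/12, -6)

Line RS meets PQ where the R-coordinate vanishes; zeroing S's R-weight and renormalizing leaves P, Q-weights 5/7 : 1/7 → (5/6, 1/6).
So T = (5/6)·P + (1/6)·Q = (-71/12, -6).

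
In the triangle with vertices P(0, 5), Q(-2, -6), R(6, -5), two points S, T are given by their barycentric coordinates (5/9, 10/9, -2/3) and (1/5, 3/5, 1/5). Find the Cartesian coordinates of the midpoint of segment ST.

Barycentric coordinates of the midpoint are the average: (17/45, 77/90, -7/30).
Converting: (17/45)·P + (77/90)·Q + (-7/30)·R = (-28/9, -187/90).

(-28/9, -187/90)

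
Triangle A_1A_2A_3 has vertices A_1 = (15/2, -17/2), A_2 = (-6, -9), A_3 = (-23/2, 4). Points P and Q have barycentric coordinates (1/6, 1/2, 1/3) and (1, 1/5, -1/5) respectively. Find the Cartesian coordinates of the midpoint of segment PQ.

(181/120, -941/120)

Barycentric coordinates of the midpoint are the average: (7/12, 7/20, 1/15).
Converting: (7/12)·A_1 + (7/20)·A_2 + (1/15)·A_3 = (181/120, -941/120).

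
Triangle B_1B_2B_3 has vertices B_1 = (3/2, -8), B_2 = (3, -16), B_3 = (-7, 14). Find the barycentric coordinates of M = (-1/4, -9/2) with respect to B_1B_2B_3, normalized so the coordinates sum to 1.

(1/2, 1/4, 1/4)

Signed area of the reference triangle: [B_1B_2B_3] = ½·((3/2)·(-16−14) + 3·(14−(-8)) + (-7)·(-8−(-16))) = ½·(-45 + 66 − 56) = -35/2.
[MB_2B_3] = ½·((-1/4)·(-16−14) + 3·(14−(-9/2)) + (-7)·(-9/2−(-16))) = ½·(15/2 + 111/2 − 161/2) = -35/4, so the B_1-coordinate is (-35/4)/(-35/2) = 1/2.
[B_1MB_3] = ½·((3/2)·(-9/2−14) + (-1/4)·(14−(-8)) + (-7)·(-8−(-9/2))) = ½·(-111/4 − 11/2 + 49/2) = -35/8, so the B_2-coordinate is 1/4.
[B_1B_2M] = ½·((3/2)·(-16−(-9/2)) + 3·(-9/2−(-8)) + (-1/4)·(-8−(-16))) = ½·(-69/4 + 21/2 − 2) = -35/8, so the B_3-coordinate is 1/4.
Check: 1/2 + 1/4 + 1/4 = 1.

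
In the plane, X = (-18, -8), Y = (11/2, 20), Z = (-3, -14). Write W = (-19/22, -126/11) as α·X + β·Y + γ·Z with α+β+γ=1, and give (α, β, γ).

(-1/11, 1/11, 1)

Signed area of the reference triangle: [XYZ] = ½·((-18)·(20−(-14)) + (11/2)·(-14−(-8)) + (-3)·(-8−20)) = ½·(-612 − 33 + 84) = -561/2.
[WYZ] = ½·((-19/22)·(20−(-14)) + (11/2)·(-14−(-126/11)) + (-3)·(-126/11−20)) = ½·(-323/11 − 14 + 1038/11) = 51/2, so the X-coordinate is (51/2)/(-561/2) = -1/11.
[XWZ] = ½·((-18)·(-126/11−(-14)) + (-19/22)·(-14−(-8)) + (-3)·(-8−(-126/11))) = ½·(-504/11 + 57/11 − 114/11) = -51/2, so the Y-coordinate is 1/11.
[XYW] = ½·((-18)·(20−(-126/11)) + (11/2)·(-126/11−(-8)) + (-19/22)·(-8−20)) = ½·(-6228/11 − 19 + 266/11) = -561/2, so the Z-coordinate is 1.
Check: -1/11 + 1/11 + 1 = 1.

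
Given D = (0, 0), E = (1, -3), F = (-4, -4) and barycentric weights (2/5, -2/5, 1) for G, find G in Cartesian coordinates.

(-22/5, -14/5)

G = (2/5)·D + (-2/5)·E + 1·F.
x-coordinate: (2/5)·0 + (-2/5)·1 + 1·(-4) = -22/5.
y-coordinate: (2/5)·0 + (-2/5)·(-3) + 1·(-4) = -14/5.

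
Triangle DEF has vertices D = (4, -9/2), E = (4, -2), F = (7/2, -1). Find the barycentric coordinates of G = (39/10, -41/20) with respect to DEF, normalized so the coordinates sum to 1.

Signed area of the reference triangle: [DEF] = ½·(4·(-2−(-1)) + 4·(-1−(-9/2)) + (7/2)·(-9/2−(-2))) = ½·(-4 + 14 − 35/4) = 5/8.
[GEF] = ½·((39/10)·(-2−(-1)) + 4·(-1−(-41/20)) + (7/2)·(-41/20−(-2))) = ½·(-39/10 + 21/5 − 7/40) = 1/16, so the D-coordinate is (1/16)/(5/8) = 1/10.
[DGF] = ½·(4·(-41/20−(-1)) + (39/10)·(-1−(-9/2)) + (7/2)·(-9/2−(-41/20))) = ½·(-21/5 + 273/20 − 343/40) = 7/16, so the E-coordinate is 7/10.
[DEG] = ½·(4·(-2−(-41/20)) + 4·(-41/20−(-9/2)) + (39/10)·(-9/2−(-2))) = ½·(1/5 + 49/5 − 39/4) = 1/8, so the F-coordinate is 1/5.
Check: 1/10 + 7/10 + 1/5 = 1.

(1/10, 7/10, 1/5)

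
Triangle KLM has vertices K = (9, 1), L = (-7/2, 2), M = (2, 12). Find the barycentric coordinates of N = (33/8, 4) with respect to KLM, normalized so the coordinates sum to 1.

Signed area of the reference triangle: [KLM] = ½·(9·(2−12) + (-7/2)·(12−1) + 2·(1−2)) = ½·(-90 − 77/2 − 2) = -261/4.
[NLM] = ½·((33/8)·(2−12) + (-7/2)·(12−4) + 2·(4−2)) = ½·(-165/4 − 28 + 4) = -261/8, so the K-coordinate is (-261/8)/(-261/4) = 1/2.
[KNM] = ½·(9·(4−12) + (33/8)·(12−1) + 2·(1−4)) = ½·(-72 + 363/8 − 6) = -261/16, so the L-coordinate is 1/4.
[KLN] = ½·(9·(2−4) + (-7/2)·(4−1) + (33/8)·(1−2)) = ½·(-18 − 21/2 − 33/8) = -261/16, so the M-coordinate is 1/4.

(1/2, 1/4, 1/4)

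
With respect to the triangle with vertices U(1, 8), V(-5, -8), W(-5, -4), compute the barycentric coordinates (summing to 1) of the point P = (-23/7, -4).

Signed area of the reference triangle: [UVW] = ½·(1·(-8−(-4)) + (-5)·(-4−8) + (-5)·(8−(-8))) = ½·(-4 + 60 − 80) = -12.
[PVW] = ½·((-23/7)·(-8−(-4)) + (-5)·(-4−(-4)) + (-5)·(-4−(-8))) = ½·(92/7 + 0 − 20) = -24/7, so the U-coordinate is (-24/7)/(-12) = 2/7.
[UPW] = ½·(1·(-4−(-4)) + (-23/7)·(-4−8) + (-5)·(8−(-4))) = ½·(0 + 276/7 − 60) = -72/7, so the V-coordinate is 6/7.
[UVP] = ½·(1·(-8−(-4)) + (-5)·(-4−8) + (-23/7)·(8−(-8))) = ½·(-4 + 60 − 368/7) = 12/7, so the W-coordinate is -1/7.

(2/7, 6/7, -1/7)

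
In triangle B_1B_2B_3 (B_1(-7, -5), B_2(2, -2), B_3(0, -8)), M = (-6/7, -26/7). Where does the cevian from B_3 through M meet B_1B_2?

(-1, -3)

Barycentric coordinates of M with respect to B_1B_2B_3: (2/7, 4/7, 1/7).
On side B_1B_2 the B_3-coordinate is zero; dropping M's B_3-weight 1/7 and renormalizing the remaining 2/7 : 4/7 gives weights 1/3, 2/3 on B_1, B_2.
N = (1/3)·(-7, -5) + (2/3)·(2, -2) = (-1, -3).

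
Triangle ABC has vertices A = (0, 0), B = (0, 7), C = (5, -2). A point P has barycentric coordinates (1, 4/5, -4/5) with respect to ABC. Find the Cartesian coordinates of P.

P = 1·A + (4/5)·B + (-4/5)·C.
x-coordinate: 1·0 + (4/5)·0 + (-4/5)·5 = -4.
y-coordinate: 1·0 + (4/5)·7 + (-4/5)·(-2) = 36/5.

(-4, 36/5)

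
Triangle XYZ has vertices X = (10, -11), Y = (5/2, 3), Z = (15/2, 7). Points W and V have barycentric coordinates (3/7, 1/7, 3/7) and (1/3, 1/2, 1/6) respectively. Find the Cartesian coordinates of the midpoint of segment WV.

(575/84, -8/7)

Barycentric coordinates of the midpoint are the average: (8/21, 9/28, 25/84).
Converting: (8/21)·X + (9/28)·Y + (25/84)·Z = (575/84, -8/7).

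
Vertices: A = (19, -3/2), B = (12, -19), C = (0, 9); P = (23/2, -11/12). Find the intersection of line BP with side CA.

Barycentric coordinates of P with respect to ABC: (1/2, 1/6, 1/3).
On side CA the B-coordinate is zero; dropping P's B-weight 1/6 and renormalizing the remaining 1/3 : 1/2 gives weights 2/5, 3/5 on C, A.
Q = (2/5)·(0, 9) + (3/5)·(19, -3/2) = (57/5, 27/10).

(57/5, 27/10)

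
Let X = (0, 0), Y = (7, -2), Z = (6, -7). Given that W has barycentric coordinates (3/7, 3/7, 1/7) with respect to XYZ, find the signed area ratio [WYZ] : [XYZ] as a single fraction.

The signed ratio [WYZ]/[XYZ] equals the barycentric coordinate of W at vertex X, which is 3/7.

3/7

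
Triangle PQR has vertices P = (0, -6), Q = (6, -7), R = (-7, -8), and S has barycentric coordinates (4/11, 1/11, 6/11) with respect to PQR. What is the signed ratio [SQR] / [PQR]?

The signed ratio [SQR]/[PQR] equals the barycentric coordinate of S at vertex P, which is 4/11.

4/11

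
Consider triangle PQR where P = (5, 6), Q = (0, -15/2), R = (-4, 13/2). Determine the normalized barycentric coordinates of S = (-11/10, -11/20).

(1/10, 1/2, 2/5)

Signed area of the reference triangle: [PQR] = ½·(5·(-15/2−(13/2)) + 0·(13/2−6) + (-4)·(6−(-15/2))) = ½·(-70 + 0 − 54) = -62.
[SQR] = ½·((-11/10)·(-15/2−(13/2)) + 0·(13/2−(-11/20)) + (-4)·(-11/20−(-15/2))) = ½·(77/5 + 0 − 139/5) = -31/5, so the P-coordinate is (-31/5)/(-62) = 1/10.
[PSR] = ½·(5·(-11/20−(13/2)) + (-11/10)·(13/2−6) + (-4)·(6−(-11/20))) = ½·(-141/4 − 11/20 − 131/5) = -31, so the Q-coordinate is 1/2.
[PQS] = ½·(5·(-15/2−(-11/20)) + 0·(-11/20−6) + (-11/10)·(6−(-15/2))) = ½·(-139/4 + 0 − 297/20) = -124/5, so the R-coordinate is 2/5.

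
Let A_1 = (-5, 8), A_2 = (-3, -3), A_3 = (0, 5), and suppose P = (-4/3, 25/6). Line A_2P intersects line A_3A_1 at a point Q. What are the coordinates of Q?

(-1, 28/5)

Barycentric coordinates of P with respect to A_1A_2A_3: (1/6, 1/6, 2/3).
On side A_3A_1 the A_2-coordinate is zero; dropping P's A_2-weight 1/6 and renormalizing the remaining 2/3 : 1/6 gives weights 4/5, 1/5 on A_3, A_1.
Q = (4/5)·(0, 5) + (1/5)·(-5, 8) = (-1, 28/5).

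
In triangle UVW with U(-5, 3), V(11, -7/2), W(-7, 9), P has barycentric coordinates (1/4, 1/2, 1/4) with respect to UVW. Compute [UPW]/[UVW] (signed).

1/2

The signed ratio [UPW]/[UVW] equals the barycentric coordinate of P at vertex V, which is 1/2.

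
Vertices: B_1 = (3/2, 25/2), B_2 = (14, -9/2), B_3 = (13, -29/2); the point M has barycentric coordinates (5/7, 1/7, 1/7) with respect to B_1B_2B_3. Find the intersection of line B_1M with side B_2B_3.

(27/2, -19/2)

Line B_1M meets B_2B_3 where the B_1-coordinate vanishes; zeroing M's B_1-weight and renormalizing leaves B_2, B_3-weights 1/7 : 1/7 → (1/2, 1/2).
So N = (1/2)·B_2 + (1/2)·B_3 = (27/2, -19/2).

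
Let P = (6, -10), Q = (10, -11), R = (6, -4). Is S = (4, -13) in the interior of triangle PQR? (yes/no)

Barycentric coordinates of S: (25/12, -1/2, -7/12).
The three coordinates are positive, negative, negative; a point is interior exactly when all three are positive.

no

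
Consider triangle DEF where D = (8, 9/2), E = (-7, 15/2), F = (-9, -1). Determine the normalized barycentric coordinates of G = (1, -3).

Signed area of the reference triangle: [DEF] = ½·(8·(15/2−(-1)) + (-7)·(-1−(9/2)) + (-9)·(9/2−(15/2))) = ½·(68 + 77/2 + 27) = 267/4.
[GEF] = ½·(1·(15/2−(-1)) + (-7)·(-1−(-3)) + (-9)·(-3−(15/2))) = ½·(17/2 − 14 + 189/2) = 89/2, so the D-coordinate is (89/2)/(267/4) = 2/3.
[DGF] = ½·(8·(-3−(-1)) + 1·(-1−(9/2)) + (-9)·(9/2−(-3))) = ½·(-16 − 11/2 − 135/2) = -89/2, so the E-coordinate is -2/3.
[DEG] = ½·(8·(15/2−(-3)) + (-7)·(-3−(9/2)) + 1·(9/2−(15/2))) = ½·(84 + 105/2 − 3) = 267/4, so the F-coordinate is 1.

(2/3, -2/3, 1)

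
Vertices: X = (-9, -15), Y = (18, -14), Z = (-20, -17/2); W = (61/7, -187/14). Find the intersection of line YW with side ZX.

(-29/2, -47/4)

Barycentric coordinates of W with respect to XYZ: (1/7, 5/7, 1/7).
On side ZX the Y-coordinate is zero; dropping W's Y-weight 5/7 and renormalizing the remaining 1/7 : 1/7 gives weights 1/2, 1/2 on Z, X.
V = (1/2)·(-20, -17/2) + (1/2)·(-9, -15) = (-29/2, -47/4).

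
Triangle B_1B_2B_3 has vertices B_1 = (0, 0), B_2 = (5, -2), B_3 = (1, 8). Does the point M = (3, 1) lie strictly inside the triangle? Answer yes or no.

yes

Barycentric coordinates of M: (4/21, 23/42, 11/42).
The three coordinates are positive, positive, positive; a point is interior exactly when all three are positive.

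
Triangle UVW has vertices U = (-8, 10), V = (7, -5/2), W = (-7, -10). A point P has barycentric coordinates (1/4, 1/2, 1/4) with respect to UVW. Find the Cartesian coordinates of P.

(-1/4, -5/4)

P = (1/4)·U + (1/2)·V + (1/4)·W.
x-coordinate: (1/4)·(-8) + (1/2)·7 + (1/4)·(-7) = -1/4.
y-coordinate: (1/4)·10 + (1/2)·(-5/2) + (1/4)·(-10) = -5/4.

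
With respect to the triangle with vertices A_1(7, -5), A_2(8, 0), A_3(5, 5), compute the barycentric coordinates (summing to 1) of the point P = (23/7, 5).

Signed area of the reference triangle: [A_1A_2A_3] = ½·(7·(0−5) + 8·(5−(-5)) + 5·(-5−0)) = ½·(-35 + 80 − 25) = 10.
[PA_2A_3] = ½·((23/7)·(0−5) + 8·(5−5) + 5·(5−0)) = ½·(-115/7 + 0 + 25) = 30/7, so the A_1-coordinate is (30/7)/10 = 3/7.
[A_1PA_3] = ½·(7·(5−5) + (23/7)·(5−(-5)) + 5·(-5−5)) = ½·(0 + 230/7 − 50) = -60/7, so the A_2-coordinate is -6/7.
[A_1A_2P] = ½·(7·(0−5) + 8·(5−(-5)) + (23/7)·(-5−0)) = ½·(-35 + 80 − 115/7) = 100/7, so the A_3-coordinate is 10/7.

(3/7, -6/7, 10/7)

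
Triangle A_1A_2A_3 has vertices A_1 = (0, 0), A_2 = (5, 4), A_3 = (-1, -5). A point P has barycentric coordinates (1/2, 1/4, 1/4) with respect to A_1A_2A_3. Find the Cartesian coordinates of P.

(1, -1/4)

P = (1/2)·A_1 + (1/4)·A_2 + (1/4)·A_3.
x-coordinate: (1/2)·0 + (1/4)·5 + (1/4)·(-1) = 1.
y-coordinate: (1/2)·0 + (1/4)·4 + (1/4)·(-5) = -1/4.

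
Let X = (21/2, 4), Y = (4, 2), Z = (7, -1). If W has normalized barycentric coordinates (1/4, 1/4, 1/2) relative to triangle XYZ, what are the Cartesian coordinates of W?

(57/8, 1)

W = (1/4)·X + (1/4)·Y + (1/2)·Z.
x-coordinate: (1/4)·(21/2) + (1/4)·4 + (1/2)·7 = 57/8.
y-coordinate: (1/4)·4 + (1/4)·2 + (1/2)·(-1) = 1.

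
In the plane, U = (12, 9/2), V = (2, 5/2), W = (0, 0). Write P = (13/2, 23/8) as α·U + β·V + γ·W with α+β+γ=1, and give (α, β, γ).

(1/2, 1/4, 1/4)

Signed area of the reference triangle: [UVW] = ½·(12·(5/2−0) + 2·(0−(9/2)) + 0·(9/2−(5/2))) = ½·(30 − 9 + 0) = 21/2.
[PVW] = ½·((13/2)·(5/2−0) + 2·(0−(23/8)) + 0·(23/8−(5/2))) = ½·(65/4 − 23/4 + 0) = 21/4, so the U-coordinate is (21/4)/(21/2) = 1/2.
[UPW] = ½·(12·(23/8−0) + (13/2)·(0−(9/2)) + 0·(9/2−(23/8))) = ½·(69/2 − 117/4 + 0) = 21/8, so the V-coordinate is 1/4.
[UVP] = ½·(12·(5/2−(23/8)) + 2·(23/8−(9/2)) + (13/2)·(9/2−(5/2))) = ½·(-9/2 − 13/4 + 13) = 21/8, so the W-coordinate is 1/4.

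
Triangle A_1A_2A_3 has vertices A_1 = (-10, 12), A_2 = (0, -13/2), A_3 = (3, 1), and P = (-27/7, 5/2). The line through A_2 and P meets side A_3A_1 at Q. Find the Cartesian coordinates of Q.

Barycentric coordinates of P with respect to A_1A_2A_3: (3/7, 3/7, 1/7).
On side A_3A_1 the A_2-coordinate is zero; dropping P's A_2-weight 3/7 and renormalizing the remaining 1/7 : 3/7 gives weights 1/4, 3/4 on A_3, A_1.
Q = (1/4)·(3, 1) + (3/4)·(-10, 12) = (-27/4, 37/4).

(-27/4, 37/4)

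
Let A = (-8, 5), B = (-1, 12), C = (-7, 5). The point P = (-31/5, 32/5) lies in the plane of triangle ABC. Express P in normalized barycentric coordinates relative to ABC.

Signed area of the reference triangle: [ABC] = ½·((-8)·(12−5) + (-1)·(5−5) + (-7)·(5−12)) = ½·(-56 + 0 + 49) = -7/2.
[PBC] = ½·((-31/5)·(12−5) + (-1)·(5−(32/5)) + (-7)·(32/5−12)) = ½·(-217/5 + 7/5 + 196/5) = -7/5, so the A-coordinate is (-7/5)/(-7/2) = 2/5.
[APC] = ½·((-8)·(32/5−5) + (-31/5)·(5−5) + (-7)·(5−(32/5))) = ½·(-56/5 + 0 + 49/5) = -7/10, so the B-coordinate is 1/5.
[ABP] = ½·((-8)·(12−(32/5)) + (-1)·(32/5−5) + (-31/5)·(5−12)) = ½·(-224/5 − 7/5 + 217/5) = -7/5, so the C-coordinate is 2/5.

(2/5, 1/5, 2/5)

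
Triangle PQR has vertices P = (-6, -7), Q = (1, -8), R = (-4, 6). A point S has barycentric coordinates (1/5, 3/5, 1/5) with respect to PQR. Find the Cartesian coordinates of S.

(-7/5, -5)

S = (1/5)·P + (3/5)·Q + (1/5)·R.
x-coordinate: (1/5)·(-6) + (3/5)·1 + (1/5)·(-4) = -7/5.
y-coordinate: (1/5)·(-7) + (3/5)·(-8) + (1/5)·6 = -5.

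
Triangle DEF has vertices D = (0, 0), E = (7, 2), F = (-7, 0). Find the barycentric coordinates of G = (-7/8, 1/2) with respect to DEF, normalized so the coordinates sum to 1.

(3/8, 1/4, 3/8)

Signed area of the reference triangle: [DEF] = ½·(0·(2−0) + 7·(0−0) + (-7)·(0−2)) = ½·(0 + 0 + 14) = 7.
[GEF] = ½·((-7/8)·(2−0) + 7·(0−(1/2)) + (-7)·(1/2−2)) = ½·(-7/4 − 7/2 + 21/2) = 21/8, so the D-coordinate is (21/8)/7 = 3/8.
[DGF] = ½·(0·(1/2−0) + (-7/8)·(0−0) + (-7)·(0−(1/2))) = ½·(0 + 0 + 7/2) = 7/4, so the E-coordinate is 1/4.
[DEG] = ½·(0·(2−(1/2)) + 7·(1/2−0) + (-7/8)·(0−2)) = ½·(0 + 7/2 + 7/4) = 21/8, so the F-coordinate is 3/8.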